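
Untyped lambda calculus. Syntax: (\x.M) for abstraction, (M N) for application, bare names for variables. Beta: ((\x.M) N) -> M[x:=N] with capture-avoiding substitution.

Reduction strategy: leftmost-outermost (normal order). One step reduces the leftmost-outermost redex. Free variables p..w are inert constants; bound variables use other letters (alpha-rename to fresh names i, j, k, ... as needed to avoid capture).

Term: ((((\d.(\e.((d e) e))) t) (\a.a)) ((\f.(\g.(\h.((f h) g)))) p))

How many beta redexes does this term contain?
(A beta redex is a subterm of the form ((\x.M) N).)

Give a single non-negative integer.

Answer: 2

Derivation:
Term: ((((\d.(\e.((d e) e))) t) (\a.a)) ((\f.(\g.(\h.((f h) g)))) p))
  Redex: ((\d.(\e.((d e) e))) t)
  Redex: ((\f.(\g.(\h.((f h) g)))) p)
Total redexes: 2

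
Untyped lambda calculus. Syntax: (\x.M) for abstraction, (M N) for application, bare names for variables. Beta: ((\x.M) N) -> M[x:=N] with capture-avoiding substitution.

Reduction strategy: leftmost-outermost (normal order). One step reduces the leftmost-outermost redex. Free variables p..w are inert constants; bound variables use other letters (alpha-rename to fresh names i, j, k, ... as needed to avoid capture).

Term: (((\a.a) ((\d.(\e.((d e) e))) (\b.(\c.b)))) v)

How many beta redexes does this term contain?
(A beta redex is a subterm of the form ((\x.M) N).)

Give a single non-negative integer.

Answer: 2

Derivation:
Term: (((\a.a) ((\d.(\e.((d e) e))) (\b.(\c.b)))) v)
  Redex: ((\a.a) ((\d.(\e.((d e) e))) (\b.(\c.b))))
  Redex: ((\d.(\e.((d e) e))) (\b.(\c.b)))
Total redexes: 2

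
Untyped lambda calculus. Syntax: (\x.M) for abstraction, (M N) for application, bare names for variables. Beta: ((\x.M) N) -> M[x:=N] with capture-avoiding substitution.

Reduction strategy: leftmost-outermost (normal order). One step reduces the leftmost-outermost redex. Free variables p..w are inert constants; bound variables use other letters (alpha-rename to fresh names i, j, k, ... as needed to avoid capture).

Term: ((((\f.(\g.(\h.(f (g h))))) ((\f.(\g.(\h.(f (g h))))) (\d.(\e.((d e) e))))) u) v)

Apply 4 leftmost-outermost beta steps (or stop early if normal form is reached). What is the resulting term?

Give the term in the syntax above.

Answer: ((\g.(\h.((\d.(\e.((d e) e))) (g h)))) (u v))

Derivation:
Step 0: ((((\f.(\g.(\h.(f (g h))))) ((\f.(\g.(\h.(f (g h))))) (\d.(\e.((d e) e))))) u) v)
Step 1: (((\g.(\h.(((\f.(\g.(\h.(f (g h))))) (\d.(\e.((d e) e)))) (g h)))) u) v)
Step 2: ((\h.(((\f.(\g.(\h.(f (g h))))) (\d.(\e.((d e) e)))) (u h))) v)
Step 3: (((\f.(\g.(\h.(f (g h))))) (\d.(\e.((d e) e)))) (u v))
Step 4: ((\g.(\h.((\d.(\e.((d e) e))) (g h)))) (u v))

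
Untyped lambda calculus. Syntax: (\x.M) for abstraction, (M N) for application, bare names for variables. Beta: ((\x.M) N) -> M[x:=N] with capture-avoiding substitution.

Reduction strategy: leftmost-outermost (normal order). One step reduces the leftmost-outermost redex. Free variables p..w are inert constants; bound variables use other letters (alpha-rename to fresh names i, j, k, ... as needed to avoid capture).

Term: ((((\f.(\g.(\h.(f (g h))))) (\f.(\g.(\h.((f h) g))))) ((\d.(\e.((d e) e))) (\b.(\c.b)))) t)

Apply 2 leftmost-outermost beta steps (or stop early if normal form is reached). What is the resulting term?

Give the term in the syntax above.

Step 0: ((((\f.(\g.(\h.(f (g h))))) (\f.(\g.(\h.((f h) g))))) ((\d.(\e.((d e) e))) (\b.(\c.b)))) t)
Step 1: (((\g.(\h.((\f.(\g.(\h.((f h) g)))) (g h)))) ((\d.(\e.((d e) e))) (\b.(\c.b)))) t)
Step 2: ((\h.((\f.(\g.(\h.((f h) g)))) (((\d.(\e.((d e) e))) (\b.(\c.b))) h))) t)

Answer: ((\h.((\f.(\g.(\h.((f h) g)))) (((\d.(\e.((d e) e))) (\b.(\c.b))) h))) t)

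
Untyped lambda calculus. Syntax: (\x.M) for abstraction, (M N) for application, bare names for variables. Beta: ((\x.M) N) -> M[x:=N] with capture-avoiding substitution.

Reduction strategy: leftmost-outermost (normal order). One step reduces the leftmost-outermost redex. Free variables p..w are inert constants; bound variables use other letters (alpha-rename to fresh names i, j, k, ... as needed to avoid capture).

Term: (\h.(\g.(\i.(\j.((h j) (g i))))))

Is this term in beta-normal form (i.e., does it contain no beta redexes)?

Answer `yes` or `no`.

Answer: yes

Derivation:
Term: (\h.(\g.(\i.(\j.((h j) (g i))))))
No beta redexes found.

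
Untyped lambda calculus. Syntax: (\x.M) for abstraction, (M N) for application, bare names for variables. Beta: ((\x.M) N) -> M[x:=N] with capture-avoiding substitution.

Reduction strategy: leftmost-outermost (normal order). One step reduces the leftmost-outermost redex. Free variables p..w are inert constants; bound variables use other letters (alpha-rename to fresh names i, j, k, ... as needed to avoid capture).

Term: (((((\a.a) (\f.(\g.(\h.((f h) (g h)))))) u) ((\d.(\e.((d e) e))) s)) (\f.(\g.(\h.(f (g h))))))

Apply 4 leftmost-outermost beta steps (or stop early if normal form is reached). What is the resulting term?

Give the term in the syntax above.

Step 0: (((((\a.a) (\f.(\g.(\h.((f h) (g h)))))) u) ((\d.(\e.((d e) e))) s)) (\f.(\g.(\h.(f (g h))))))
Step 1: ((((\f.(\g.(\h.((f h) (g h))))) u) ((\d.(\e.((d e) e))) s)) (\f.(\g.(\h.(f (g h))))))
Step 2: (((\g.(\h.((u h) (g h)))) ((\d.(\e.((d e) e))) s)) (\f.(\g.(\h.(f (g h))))))
Step 3: ((\h.((u h) (((\d.(\e.((d e) e))) s) h))) (\f.(\g.(\h.(f (g h))))))
Step 4: ((u (\f.(\g.(\h.(f (g h)))))) (((\d.(\e.((d e) e))) s) (\f.(\g.(\h.(f (g h)))))))

Answer: ((u (\f.(\g.(\h.(f (g h)))))) (((\d.(\e.((d e) e))) s) (\f.(\g.(\h.(f (g h)))))))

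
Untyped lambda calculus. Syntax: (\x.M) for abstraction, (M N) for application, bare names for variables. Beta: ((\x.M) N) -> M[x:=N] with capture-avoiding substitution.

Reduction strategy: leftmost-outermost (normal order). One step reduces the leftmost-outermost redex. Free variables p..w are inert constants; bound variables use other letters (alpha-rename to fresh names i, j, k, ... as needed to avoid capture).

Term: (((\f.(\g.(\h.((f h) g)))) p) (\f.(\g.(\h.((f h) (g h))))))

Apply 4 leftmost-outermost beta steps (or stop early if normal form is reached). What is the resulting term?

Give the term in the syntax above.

Step 0: (((\f.(\g.(\h.((f h) g)))) p) (\f.(\g.(\h.((f h) (g h))))))
Step 1: ((\g.(\h.((p h) g))) (\f.(\g.(\h.((f h) (g h))))))
Step 2: (\h.((p h) (\f.(\g.(\h.((f h) (g h)))))))
Step 3: (normal form reached)

Answer: (\h.((p h) (\f.(\g.(\h.((f h) (g h)))))))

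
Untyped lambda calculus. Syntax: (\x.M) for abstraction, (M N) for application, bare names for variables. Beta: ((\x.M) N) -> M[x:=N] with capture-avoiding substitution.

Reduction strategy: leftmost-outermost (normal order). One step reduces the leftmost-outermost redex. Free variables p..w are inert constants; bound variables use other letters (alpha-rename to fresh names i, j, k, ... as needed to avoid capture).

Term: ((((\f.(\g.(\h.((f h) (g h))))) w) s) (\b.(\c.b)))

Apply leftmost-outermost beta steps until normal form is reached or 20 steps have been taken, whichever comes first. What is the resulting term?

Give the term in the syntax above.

Step 0: ((((\f.(\g.(\h.((f h) (g h))))) w) s) (\b.(\c.b)))
Step 1: (((\g.(\h.((w h) (g h)))) s) (\b.(\c.b)))
Step 2: ((\h.((w h) (s h))) (\b.(\c.b)))
Step 3: ((w (\b.(\c.b))) (s (\b.(\c.b))))

Answer: ((w (\b.(\c.b))) (s (\b.(\c.b))))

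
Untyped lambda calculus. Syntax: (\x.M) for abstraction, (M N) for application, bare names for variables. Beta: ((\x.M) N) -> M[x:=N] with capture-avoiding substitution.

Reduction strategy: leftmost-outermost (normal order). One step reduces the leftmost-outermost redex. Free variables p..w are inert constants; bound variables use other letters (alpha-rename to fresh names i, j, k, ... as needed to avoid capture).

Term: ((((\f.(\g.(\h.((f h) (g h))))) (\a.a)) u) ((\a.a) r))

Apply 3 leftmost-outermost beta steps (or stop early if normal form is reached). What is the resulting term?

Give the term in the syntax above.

Step 0: ((((\f.(\g.(\h.((f h) (g h))))) (\a.a)) u) ((\a.a) r))
Step 1: (((\g.(\h.(((\a.a) h) (g h)))) u) ((\a.a) r))
Step 2: ((\h.(((\a.a) h) (u h))) ((\a.a) r))
Step 3: (((\a.a) ((\a.a) r)) (u ((\a.a) r)))

Answer: (((\a.a) ((\a.a) r)) (u ((\a.a) r)))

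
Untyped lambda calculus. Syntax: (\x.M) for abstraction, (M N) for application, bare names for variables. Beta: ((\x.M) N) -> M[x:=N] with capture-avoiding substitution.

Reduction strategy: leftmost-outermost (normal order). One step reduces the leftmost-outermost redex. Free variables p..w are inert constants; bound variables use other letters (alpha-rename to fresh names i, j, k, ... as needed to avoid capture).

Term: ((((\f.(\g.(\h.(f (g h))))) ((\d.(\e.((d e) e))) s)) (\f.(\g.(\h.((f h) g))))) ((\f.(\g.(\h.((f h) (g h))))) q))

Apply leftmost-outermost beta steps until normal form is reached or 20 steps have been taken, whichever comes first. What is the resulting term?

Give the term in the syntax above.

Step 0: ((((\f.(\g.(\h.(f (g h))))) ((\d.(\e.((d e) e))) s)) (\f.(\g.(\h.((f h) g))))) ((\f.(\g.(\h.((f h) (g h))))) q))
Step 1: (((\g.(\h.(((\d.(\e.((d e) e))) s) (g h)))) (\f.(\g.(\h.((f h) g))))) ((\f.(\g.(\h.((f h) (g h))))) q))
Step 2: ((\h.(((\d.(\e.((d e) e))) s) ((\f.(\g.(\h.((f h) g)))) h))) ((\f.(\g.(\h.((f h) (g h))))) q))
Step 3: (((\d.(\e.((d e) e))) s) ((\f.(\g.(\h.((f h) g)))) ((\f.(\g.(\h.((f h) (g h))))) q)))
Step 4: ((\e.((s e) e)) ((\f.(\g.(\h.((f h) g)))) ((\f.(\g.(\h.((f h) (g h))))) q)))
Step 5: ((s ((\f.(\g.(\h.((f h) g)))) ((\f.(\g.(\h.((f h) (g h))))) q))) ((\f.(\g.(\h.((f h) g)))) ((\f.(\g.(\h.((f h) (g h))))) q)))
Step 6: ((s (\g.(\h.((((\f.(\g.(\h.((f h) (g h))))) q) h) g)))) ((\f.(\g.(\h.((f h) g)))) ((\f.(\g.(\h.((f h) (g h))))) q)))
Step 7: ((s (\g.(\h.(((\g.(\h.((q h) (g h)))) h) g)))) ((\f.(\g.(\h.((f h) g)))) ((\f.(\g.(\h.((f h) (g h))))) q)))
Step 8: ((s (\g.(\h.((\i.((q i) (h i))) g)))) ((\f.(\g.(\h.((f h) g)))) ((\f.(\g.(\h.((f h) (g h))))) q)))
Step 9: ((s (\g.(\h.((q g) (h g))))) ((\f.(\g.(\h.((f h) g)))) ((\f.(\g.(\h.((f h) (g h))))) q)))
Step 10: ((s (\g.(\h.((q g) (h g))))) (\g.(\h.((((\f.(\g.(\h.((f h) (g h))))) q) h) g))))
Step 11: ((s (\g.(\h.((q g) (h g))))) (\g.(\h.(((\g.(\h.((q h) (g h)))) h) g))))
Step 12: ((s (\g.(\h.((q g) (h g))))) (\g.(\h.((\i.((q i) (h i))) g))))
Step 13: ((s (\g.(\h.((q g) (h g))))) (\g.(\h.((q g) (h g)))))

Answer: ((s (\g.(\h.((q g) (h g))))) (\g.(\h.((q g) (h g)))))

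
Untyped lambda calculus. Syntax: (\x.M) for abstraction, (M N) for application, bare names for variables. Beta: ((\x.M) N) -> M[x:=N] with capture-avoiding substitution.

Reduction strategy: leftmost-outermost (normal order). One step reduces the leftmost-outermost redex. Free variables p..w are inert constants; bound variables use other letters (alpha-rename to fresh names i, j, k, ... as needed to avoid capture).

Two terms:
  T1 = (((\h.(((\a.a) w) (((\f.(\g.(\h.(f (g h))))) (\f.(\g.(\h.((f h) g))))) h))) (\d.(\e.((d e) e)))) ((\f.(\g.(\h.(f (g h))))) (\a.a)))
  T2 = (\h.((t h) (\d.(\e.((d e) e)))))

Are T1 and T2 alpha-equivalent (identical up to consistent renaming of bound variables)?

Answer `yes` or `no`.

Answer: no

Derivation:
Term 1: (((\h.(((\a.a) w) (((\f.(\g.(\h.(f (g h))))) (\f.(\g.(\h.((f h) g))))) h))) (\d.(\e.((d e) e)))) ((\f.(\g.(\h.(f (g h))))) (\a.a)))
Term 2: (\h.((t h) (\d.(\e.((d e) e)))))
Alpha-equivalence: compare structure up to binder renaming.
Result: False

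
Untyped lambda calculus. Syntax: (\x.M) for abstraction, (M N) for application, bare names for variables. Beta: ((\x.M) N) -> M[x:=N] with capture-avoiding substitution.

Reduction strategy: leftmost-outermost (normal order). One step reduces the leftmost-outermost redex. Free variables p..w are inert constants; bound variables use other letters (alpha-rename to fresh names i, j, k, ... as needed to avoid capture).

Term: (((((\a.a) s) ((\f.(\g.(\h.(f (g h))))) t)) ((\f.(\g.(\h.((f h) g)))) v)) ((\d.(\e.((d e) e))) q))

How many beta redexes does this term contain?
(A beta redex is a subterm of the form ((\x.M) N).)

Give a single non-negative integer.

Term: (((((\a.a) s) ((\f.(\g.(\h.(f (g h))))) t)) ((\f.(\g.(\h.((f h) g)))) v)) ((\d.(\e.((d e) e))) q))
  Redex: ((\a.a) s)
  Redex: ((\f.(\g.(\h.(f (g h))))) t)
  Redex: ((\f.(\g.(\h.((f h) g)))) v)
  Redex: ((\d.(\e.((d e) e))) q)
Total redexes: 4

Answer: 4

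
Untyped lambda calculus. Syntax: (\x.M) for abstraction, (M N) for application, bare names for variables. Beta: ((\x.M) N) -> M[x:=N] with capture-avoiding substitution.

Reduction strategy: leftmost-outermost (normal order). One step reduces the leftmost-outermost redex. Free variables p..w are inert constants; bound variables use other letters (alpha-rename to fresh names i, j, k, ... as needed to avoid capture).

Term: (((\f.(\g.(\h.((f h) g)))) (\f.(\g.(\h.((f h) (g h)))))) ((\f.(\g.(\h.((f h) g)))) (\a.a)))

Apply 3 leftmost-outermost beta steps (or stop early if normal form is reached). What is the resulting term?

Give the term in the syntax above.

Step 0: (((\f.(\g.(\h.((f h) g)))) (\f.(\g.(\h.((f h) (g h)))))) ((\f.(\g.(\h.((f h) g)))) (\a.a)))
Step 1: ((\g.(\h.(((\f.(\g.(\h.((f h) (g h))))) h) g))) ((\f.(\g.(\h.((f h) g)))) (\a.a)))
Step 2: (\h.(((\f.(\g.(\h.((f h) (g h))))) h) ((\f.(\g.(\h.((f h) g)))) (\a.a))))
Step 3: (\h.((\g.(\i.((h i) (g i)))) ((\f.(\g.(\h.((f h) g)))) (\a.a))))

Answer: (\h.((\g.(\i.((h i) (g i)))) ((\f.(\g.(\h.((f h) g)))) (\a.a))))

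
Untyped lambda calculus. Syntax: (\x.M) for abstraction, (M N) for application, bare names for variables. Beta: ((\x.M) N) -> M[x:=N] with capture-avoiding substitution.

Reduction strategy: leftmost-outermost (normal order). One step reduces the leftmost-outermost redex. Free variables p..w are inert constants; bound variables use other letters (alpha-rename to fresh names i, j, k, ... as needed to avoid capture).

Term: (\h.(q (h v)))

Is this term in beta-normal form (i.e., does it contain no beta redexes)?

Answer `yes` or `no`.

Term: (\h.(q (h v)))
No beta redexes found.

Answer: yes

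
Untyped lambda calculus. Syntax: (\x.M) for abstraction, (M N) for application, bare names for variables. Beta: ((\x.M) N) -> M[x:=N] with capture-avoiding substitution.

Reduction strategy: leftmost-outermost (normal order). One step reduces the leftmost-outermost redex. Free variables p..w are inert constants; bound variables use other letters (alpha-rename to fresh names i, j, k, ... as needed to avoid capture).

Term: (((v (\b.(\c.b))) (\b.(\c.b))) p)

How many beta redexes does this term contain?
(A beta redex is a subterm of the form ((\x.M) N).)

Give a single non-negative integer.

Term: (((v (\b.(\c.b))) (\b.(\c.b))) p)
  (no redexes)
Total redexes: 0

Answer: 0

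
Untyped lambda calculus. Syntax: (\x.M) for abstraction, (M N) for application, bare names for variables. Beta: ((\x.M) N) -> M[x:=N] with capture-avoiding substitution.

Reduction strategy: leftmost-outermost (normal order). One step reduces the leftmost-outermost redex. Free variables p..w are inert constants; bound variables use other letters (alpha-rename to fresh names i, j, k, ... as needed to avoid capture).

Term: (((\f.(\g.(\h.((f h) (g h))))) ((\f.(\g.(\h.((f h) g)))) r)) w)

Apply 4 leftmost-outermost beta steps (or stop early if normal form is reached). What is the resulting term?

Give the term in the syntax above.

Answer: (\h.((\i.((r i) h)) (w h)))

Derivation:
Step 0: (((\f.(\g.(\h.((f h) (g h))))) ((\f.(\g.(\h.((f h) g)))) r)) w)
Step 1: ((\g.(\h.((((\f.(\g.(\h.((f h) g)))) r) h) (g h)))) w)
Step 2: (\h.((((\f.(\g.(\h.((f h) g)))) r) h) (w h)))
Step 3: (\h.(((\g.(\h.((r h) g))) h) (w h)))
Step 4: (\h.((\i.((r i) h)) (w h)))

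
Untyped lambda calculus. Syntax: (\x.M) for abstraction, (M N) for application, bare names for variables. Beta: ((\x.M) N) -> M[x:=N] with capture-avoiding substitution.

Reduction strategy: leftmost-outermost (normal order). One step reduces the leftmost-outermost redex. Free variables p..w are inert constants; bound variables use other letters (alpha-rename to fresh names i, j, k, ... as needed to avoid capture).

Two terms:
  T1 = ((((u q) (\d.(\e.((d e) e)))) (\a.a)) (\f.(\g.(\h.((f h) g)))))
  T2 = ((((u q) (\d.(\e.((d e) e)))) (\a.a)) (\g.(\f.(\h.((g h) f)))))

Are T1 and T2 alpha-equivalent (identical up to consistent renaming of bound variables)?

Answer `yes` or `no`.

Answer: yes

Derivation:
Term 1: ((((u q) (\d.(\e.((d e) e)))) (\a.a)) (\f.(\g.(\h.((f h) g)))))
Term 2: ((((u q) (\d.(\e.((d e) e)))) (\a.a)) (\g.(\f.(\h.((g h) f)))))
Alpha-equivalence: compare structure up to binder renaming.
Result: True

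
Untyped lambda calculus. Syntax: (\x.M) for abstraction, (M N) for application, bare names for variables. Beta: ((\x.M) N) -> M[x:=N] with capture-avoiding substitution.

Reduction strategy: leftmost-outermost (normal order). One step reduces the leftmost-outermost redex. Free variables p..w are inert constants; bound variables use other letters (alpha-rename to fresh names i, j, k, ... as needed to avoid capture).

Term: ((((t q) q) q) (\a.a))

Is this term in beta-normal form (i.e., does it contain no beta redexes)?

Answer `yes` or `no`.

Answer: yes

Derivation:
Term: ((((t q) q) q) (\a.a))
No beta redexes found.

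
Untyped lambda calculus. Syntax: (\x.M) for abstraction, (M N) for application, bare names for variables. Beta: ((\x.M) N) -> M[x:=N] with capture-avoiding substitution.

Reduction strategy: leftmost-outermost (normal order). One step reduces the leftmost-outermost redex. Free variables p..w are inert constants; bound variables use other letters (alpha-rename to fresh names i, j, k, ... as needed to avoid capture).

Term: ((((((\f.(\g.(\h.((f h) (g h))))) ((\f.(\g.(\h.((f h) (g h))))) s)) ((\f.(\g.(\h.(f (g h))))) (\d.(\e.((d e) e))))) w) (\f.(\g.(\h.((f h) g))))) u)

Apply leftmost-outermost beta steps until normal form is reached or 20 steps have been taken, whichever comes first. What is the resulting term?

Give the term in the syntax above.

Answer: ((((s (\h.(\e.(((w h) e) e)))) (w (\h.(\e.(((w h) e) e))))) (\f.(\g.(\h.((f h) g))))) u)

Derivation:
Step 0: ((((((\f.(\g.(\h.((f h) (g h))))) ((\f.(\g.(\h.((f h) (g h))))) s)) ((\f.(\g.(\h.(f (g h))))) (\d.(\e.((d e) e))))) w) (\f.(\g.(\h.((f h) g))))) u)
Step 1: (((((\g.(\h.((((\f.(\g.(\h.((f h) (g h))))) s) h) (g h)))) ((\f.(\g.(\h.(f (g h))))) (\d.(\e.((d e) e))))) w) (\f.(\g.(\h.((f h) g))))) u)
Step 2: ((((\h.((((\f.(\g.(\h.((f h) (g h))))) s) h) (((\f.(\g.(\h.(f (g h))))) (\d.(\e.((d e) e)))) h))) w) (\f.(\g.(\h.((f h) g))))) u)
Step 3: ((((((\f.(\g.(\h.((f h) (g h))))) s) w) (((\f.(\g.(\h.(f (g h))))) (\d.(\e.((d e) e)))) w)) (\f.(\g.(\h.((f h) g))))) u)
Step 4: (((((\g.(\h.((s h) (g h)))) w) (((\f.(\g.(\h.(f (g h))))) (\d.(\e.((d e) e)))) w)) (\f.(\g.(\h.((f h) g))))) u)
Step 5: ((((\h.((s h) (w h))) (((\f.(\g.(\h.(f (g h))))) (\d.(\e.((d e) e)))) w)) (\f.(\g.(\h.((f h) g))))) u)
Step 6: ((((s (((\f.(\g.(\h.(f (g h))))) (\d.(\e.((d e) e)))) w)) (w (((\f.(\g.(\h.(f (g h))))) (\d.(\e.((d e) e)))) w))) (\f.(\g.(\h.((f h) g))))) u)
Step 7: ((((s ((\g.(\h.((\d.(\e.((d e) e))) (g h)))) w)) (w (((\f.(\g.(\h.(f (g h))))) (\d.(\e.((d e) e)))) w))) (\f.(\g.(\h.((f h) g))))) u)
Step 8: ((((s (\h.((\d.(\e.((d e) e))) (w h)))) (w (((\f.(\g.(\h.(f (g h))))) (\d.(\e.((d e) e)))) w))) (\f.(\g.(\h.((f h) g))))) u)
Step 9: ((((s (\h.(\e.(((w h) e) e)))) (w (((\f.(\g.(\h.(f (g h))))) (\d.(\e.((d e) e)))) w))) (\f.(\g.(\h.((f h) g))))) u)
Step 10: ((((s (\h.(\e.(((w h) e) e)))) (w ((\g.(\h.((\d.(\e.((d e) e))) (g h)))) w))) (\f.(\g.(\h.((f h) g))))) u)
Step 11: ((((s (\h.(\e.(((w h) e) e)))) (w (\h.((\d.(\e.((d e) e))) (w h))))) (\f.(\g.(\h.((f h) g))))) u)
Step 12: ((((s (\h.(\e.(((w h) e) e)))) (w (\h.(\e.(((w h) e) e))))) (\f.(\g.(\h.((f h) g))))) u)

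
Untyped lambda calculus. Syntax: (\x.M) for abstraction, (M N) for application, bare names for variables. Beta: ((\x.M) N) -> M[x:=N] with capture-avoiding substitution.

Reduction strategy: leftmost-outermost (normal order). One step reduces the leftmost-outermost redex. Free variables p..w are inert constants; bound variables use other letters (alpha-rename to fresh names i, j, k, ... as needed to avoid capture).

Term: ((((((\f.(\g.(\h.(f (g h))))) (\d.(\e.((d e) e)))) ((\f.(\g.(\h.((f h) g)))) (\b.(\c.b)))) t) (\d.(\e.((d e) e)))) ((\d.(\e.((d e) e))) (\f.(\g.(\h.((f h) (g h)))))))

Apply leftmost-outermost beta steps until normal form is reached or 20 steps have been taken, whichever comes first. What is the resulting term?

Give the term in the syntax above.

Answer: (((\e.(((\f.(\g.(\h.((f h) (g h))))) e) e)) ((\d.(\e.((d e) e))) (\f.(\g.(\h.((f h) (g h))))))) (((\d.(\e.((d e) e))) (\f.(\g.(\h.((f h) (g h)))))) ((\d.(\e.((d e) e))) (\f.(\g.(\h.((f h) (g h))))))))

Derivation:
Step 0: ((((((\f.(\g.(\h.(f (g h))))) (\d.(\e.((d e) e)))) ((\f.(\g.(\h.((f h) g)))) (\b.(\c.b)))) t) (\d.(\e.((d e) e)))) ((\d.(\e.((d e) e))) (\f.(\g.(\h.((f h) (g h)))))))
Step 1: (((((\g.(\h.((\d.(\e.((d e) e))) (g h)))) ((\f.(\g.(\h.((f h) g)))) (\b.(\c.b)))) t) (\d.(\e.((d e) e)))) ((\d.(\e.((d e) e))) (\f.(\g.(\h.((f h) (g h)))))))
Step 2: ((((\h.((\d.(\e.((d e) e))) (((\f.(\g.(\h.((f h) g)))) (\b.(\c.b))) h))) t) (\d.(\e.((d e) e)))) ((\d.(\e.((d e) e))) (\f.(\g.(\h.((f h) (g h)))))))
Step 3: ((((\d.(\e.((d e) e))) (((\f.(\g.(\h.((f h) g)))) (\b.(\c.b))) t)) (\d.(\e.((d e) e)))) ((\d.(\e.((d e) e))) (\f.(\g.(\h.((f h) (g h)))))))
Step 4: (((\e.(((((\f.(\g.(\h.((f h) g)))) (\b.(\c.b))) t) e) e)) (\d.(\e.((d e) e)))) ((\d.(\e.((d e) e))) (\f.(\g.(\h.((f h) (g h)))))))
Step 5: ((((((\f.(\g.(\h.((f h) g)))) (\b.(\c.b))) t) (\d.(\e.((d e) e)))) (\d.(\e.((d e) e)))) ((\d.(\e.((d e) e))) (\f.(\g.(\h.((f h) (g h)))))))
Step 6: (((((\g.(\h.(((\b.(\c.b)) h) g))) t) (\d.(\e.((d e) e)))) (\d.(\e.((d e) e)))) ((\d.(\e.((d e) e))) (\f.(\g.(\h.((f h) (g h)))))))
Step 7: ((((\h.(((\b.(\c.b)) h) t)) (\d.(\e.((d e) e)))) (\d.(\e.((d e) e)))) ((\d.(\e.((d e) e))) (\f.(\g.(\h.((f h) (g h)))))))
Step 8: (((((\b.(\c.b)) (\d.(\e.((d e) e)))) t) (\d.(\e.((d e) e)))) ((\d.(\e.((d e) e))) (\f.(\g.(\h.((f h) (g h)))))))
Step 9: ((((\c.(\d.(\e.((d e) e)))) t) (\d.(\e.((d e) e)))) ((\d.(\e.((d e) e))) (\f.(\g.(\h.((f h) (g h)))))))
Step 10: (((\d.(\e.((d e) e))) (\d.(\e.((d e) e)))) ((\d.(\e.((d e) e))) (\f.(\g.(\h.((f h) (g h)))))))
Step 11: ((\e.(((\d.(\e.((d e) e))) e) e)) ((\d.(\e.((d e) e))) (\f.(\g.(\h.((f h) (g h)))))))
Step 12: (((\d.(\e.((d e) e))) ((\d.(\e.((d e) e))) (\f.(\g.(\h.((f h) (g h))))))) ((\d.(\e.((d e) e))) (\f.(\g.(\h.((f h) (g h)))))))
Step 13: ((\e.((((\d.(\e.((d e) e))) (\f.(\g.(\h.((f h) (g h)))))) e) e)) ((\d.(\e.((d e) e))) (\f.(\g.(\h.((f h) (g h)))))))
Step 14: ((((\d.(\e.((d e) e))) (\f.(\g.(\h.((f h) (g h)))))) ((\d.(\e.((d e) e))) (\f.(\g.(\h.((f h) (g h))))))) ((\d.(\e.((d e) e))) (\f.(\g.(\h.((f h) (g h)))))))
Step 15: (((\e.(((\f.(\g.(\h.((f h) (g h))))) e) e)) ((\d.(\e.((d e) e))) (\f.(\g.(\h.((f h) (g h))))))) ((\d.(\e.((d e) e))) (\f.(\g.(\h.((f h) (g h)))))))
Step 16: ((((\f.(\g.(\h.((f h) (g h))))) ((\d.(\e.((d e) e))) (\f.(\g.(\h.((f h) (g h))))))) ((\d.(\e.((d e) e))) (\f.(\g.(\h.((f h) (g h))))))) ((\d.(\e.((d e) e))) (\f.(\g.(\h.((f h) (g h)))))))
Step 17: (((\g.(\h.((((\d.(\e.((d e) e))) (\f.(\g.(\h.((f h) (g h)))))) h) (g h)))) ((\d.(\e.((d e) e))) (\f.(\g.(\h.((f h) (g h))))))) ((\d.(\e.((d e) e))) (\f.(\g.(\h.((f h) (g h)))))))
Step 18: ((\h.((((\d.(\e.((d e) e))) (\f.(\g.(\h.((f h) (g h)))))) h) (((\d.(\e.((d e) e))) (\f.(\g.(\h.((f h) (g h)))))) h))) ((\d.(\e.((d e) e))) (\f.(\g.(\h.((f h) (g h)))))))
Step 19: ((((\d.(\e.((d e) e))) (\f.(\g.(\h.((f h) (g h)))))) ((\d.(\e.((d e) e))) (\f.(\g.(\h.((f h) (g h))))))) (((\d.(\e.((d e) e))) (\f.(\g.(\h.((f h) (g h)))))) ((\d.(\e.((d e) e))) (\f.(\g.(\h.((f h) (g h))))))))
Step 20: (((\e.(((\f.(\g.(\h.((f h) (g h))))) e) e)) ((\d.(\e.((d e) e))) (\f.(\g.(\h.((f h) (g h))))))) (((\d.(\e.((d e) e))) (\f.(\g.(\h.((f h) (g h)))))) ((\d.(\e.((d e) e))) (\f.(\g.(\h.((f h) (g h))))))))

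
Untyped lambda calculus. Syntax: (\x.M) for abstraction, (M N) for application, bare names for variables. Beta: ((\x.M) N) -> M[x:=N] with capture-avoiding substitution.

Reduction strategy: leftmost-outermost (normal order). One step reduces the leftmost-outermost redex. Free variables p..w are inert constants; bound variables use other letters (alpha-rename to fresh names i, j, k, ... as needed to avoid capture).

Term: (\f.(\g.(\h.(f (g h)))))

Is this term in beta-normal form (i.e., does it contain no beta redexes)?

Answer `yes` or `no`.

Term: (\f.(\g.(\h.(f (g h)))))
No beta redexes found.

Answer: yes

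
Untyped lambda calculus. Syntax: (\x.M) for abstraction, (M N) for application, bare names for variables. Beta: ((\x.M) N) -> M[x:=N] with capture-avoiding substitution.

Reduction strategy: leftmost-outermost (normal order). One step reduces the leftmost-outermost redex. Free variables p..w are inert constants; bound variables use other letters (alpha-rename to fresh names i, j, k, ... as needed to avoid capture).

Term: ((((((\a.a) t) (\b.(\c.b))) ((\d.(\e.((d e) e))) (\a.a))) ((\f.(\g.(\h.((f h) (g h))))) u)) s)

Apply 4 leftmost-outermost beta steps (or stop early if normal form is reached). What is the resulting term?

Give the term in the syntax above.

Step 0: ((((((\a.a) t) (\b.(\c.b))) ((\d.(\e.((d e) e))) (\a.a))) ((\f.(\g.(\h.((f h) (g h))))) u)) s)
Step 1: ((((t (\b.(\c.b))) ((\d.(\e.((d e) e))) (\a.a))) ((\f.(\g.(\h.((f h) (g h))))) u)) s)
Step 2: ((((t (\b.(\c.b))) (\e.(((\a.a) e) e))) ((\f.(\g.(\h.((f h) (g h))))) u)) s)
Step 3: ((((t (\b.(\c.b))) (\e.(e e))) ((\f.(\g.(\h.((f h) (g h))))) u)) s)
Step 4: ((((t (\b.(\c.b))) (\e.(e e))) (\g.(\h.((u h) (g h))))) s)

Answer: ((((t (\b.(\c.b))) (\e.(e e))) (\g.(\h.((u h) (g h))))) s)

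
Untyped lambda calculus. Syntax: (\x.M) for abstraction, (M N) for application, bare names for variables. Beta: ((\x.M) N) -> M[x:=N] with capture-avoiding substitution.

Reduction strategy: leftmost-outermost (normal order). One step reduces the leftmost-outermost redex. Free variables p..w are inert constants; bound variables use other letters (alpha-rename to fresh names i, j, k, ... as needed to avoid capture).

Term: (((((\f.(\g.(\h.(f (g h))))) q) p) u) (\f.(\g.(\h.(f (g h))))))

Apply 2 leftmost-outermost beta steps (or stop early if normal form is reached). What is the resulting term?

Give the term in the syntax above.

Answer: (((\h.(q (p h))) u) (\f.(\g.(\h.(f (g h))))))

Derivation:
Step 0: (((((\f.(\g.(\h.(f (g h))))) q) p) u) (\f.(\g.(\h.(f (g h))))))
Step 1: ((((\g.(\h.(q (g h)))) p) u) (\f.(\g.(\h.(f (g h))))))
Step 2: (((\h.(q (p h))) u) (\f.(\g.(\h.(f (g h))))))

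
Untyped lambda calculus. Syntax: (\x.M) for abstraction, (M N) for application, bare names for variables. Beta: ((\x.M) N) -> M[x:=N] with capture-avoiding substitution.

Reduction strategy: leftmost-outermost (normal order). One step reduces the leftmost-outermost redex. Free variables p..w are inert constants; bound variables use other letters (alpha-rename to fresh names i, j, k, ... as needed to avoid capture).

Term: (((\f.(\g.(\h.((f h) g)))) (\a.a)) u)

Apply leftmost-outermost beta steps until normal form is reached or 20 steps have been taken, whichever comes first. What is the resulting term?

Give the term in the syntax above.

Step 0: (((\f.(\g.(\h.((f h) g)))) (\a.a)) u)
Step 1: ((\g.(\h.(((\a.a) h) g))) u)
Step 2: (\h.(((\a.a) h) u))
Step 3: (\h.(h u))

Answer: (\h.(h u))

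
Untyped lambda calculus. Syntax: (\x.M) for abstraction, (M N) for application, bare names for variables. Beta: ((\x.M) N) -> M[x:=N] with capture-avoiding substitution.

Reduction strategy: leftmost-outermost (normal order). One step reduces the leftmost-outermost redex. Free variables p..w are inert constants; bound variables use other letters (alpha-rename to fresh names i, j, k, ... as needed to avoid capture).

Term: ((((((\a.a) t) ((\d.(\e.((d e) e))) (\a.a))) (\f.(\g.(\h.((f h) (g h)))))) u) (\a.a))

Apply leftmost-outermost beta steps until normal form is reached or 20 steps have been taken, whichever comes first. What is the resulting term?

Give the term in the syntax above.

Answer: ((((t (\e.(e e))) (\f.(\g.(\h.((f h) (g h)))))) u) (\a.a))

Derivation:
Step 0: ((((((\a.a) t) ((\d.(\e.((d e) e))) (\a.a))) (\f.(\g.(\h.((f h) (g h)))))) u) (\a.a))
Step 1: ((((t ((\d.(\e.((d e) e))) (\a.a))) (\f.(\g.(\h.((f h) (g h)))))) u) (\a.a))
Step 2: ((((t (\e.(((\a.a) e) e))) (\f.(\g.(\h.((f h) (g h)))))) u) (\a.a))
Step 3: ((((t (\e.(e e))) (\f.(\g.(\h.((f h) (g h)))))) u) (\a.a))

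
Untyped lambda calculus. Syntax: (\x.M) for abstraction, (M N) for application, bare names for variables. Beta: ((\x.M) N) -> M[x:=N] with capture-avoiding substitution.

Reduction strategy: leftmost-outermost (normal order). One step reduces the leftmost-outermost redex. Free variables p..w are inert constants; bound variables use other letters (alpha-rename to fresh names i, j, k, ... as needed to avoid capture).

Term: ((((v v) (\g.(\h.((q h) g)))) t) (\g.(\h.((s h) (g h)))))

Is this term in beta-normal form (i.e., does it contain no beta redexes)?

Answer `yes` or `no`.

Term: ((((v v) (\g.(\h.((q h) g)))) t) (\g.(\h.((s h) (g h)))))
No beta redexes found.

Answer: yes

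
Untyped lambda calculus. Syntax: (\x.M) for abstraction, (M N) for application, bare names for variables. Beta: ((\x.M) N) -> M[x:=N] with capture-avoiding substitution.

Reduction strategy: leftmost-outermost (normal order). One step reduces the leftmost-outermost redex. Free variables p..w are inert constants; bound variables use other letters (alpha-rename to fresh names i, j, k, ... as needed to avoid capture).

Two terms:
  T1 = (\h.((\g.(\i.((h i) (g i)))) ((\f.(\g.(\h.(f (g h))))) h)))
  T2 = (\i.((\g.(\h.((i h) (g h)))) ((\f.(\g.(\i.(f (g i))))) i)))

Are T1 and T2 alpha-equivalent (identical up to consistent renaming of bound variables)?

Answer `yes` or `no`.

Term 1: (\h.((\g.(\i.((h i) (g i)))) ((\f.(\g.(\h.(f (g h))))) h)))
Term 2: (\i.((\g.(\h.((i h) (g h)))) ((\f.(\g.(\i.(f (g i))))) i)))
Alpha-equivalence: compare structure up to binder renaming.
Result: True

Answer: yes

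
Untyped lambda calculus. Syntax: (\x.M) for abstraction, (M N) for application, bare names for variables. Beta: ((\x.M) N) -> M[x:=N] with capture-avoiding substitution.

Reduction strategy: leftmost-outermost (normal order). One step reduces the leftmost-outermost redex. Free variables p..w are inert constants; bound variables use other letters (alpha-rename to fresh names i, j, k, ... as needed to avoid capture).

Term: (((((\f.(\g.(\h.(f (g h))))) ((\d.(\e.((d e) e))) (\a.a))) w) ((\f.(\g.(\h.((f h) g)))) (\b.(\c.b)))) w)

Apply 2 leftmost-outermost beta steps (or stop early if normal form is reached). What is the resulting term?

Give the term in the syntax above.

Step 0: (((((\f.(\g.(\h.(f (g h))))) ((\d.(\e.((d e) e))) (\a.a))) w) ((\f.(\g.(\h.((f h) g)))) (\b.(\c.b)))) w)
Step 1: ((((\g.(\h.(((\d.(\e.((d e) e))) (\a.a)) (g h)))) w) ((\f.(\g.(\h.((f h) g)))) (\b.(\c.b)))) w)
Step 2: (((\h.(((\d.(\e.((d e) e))) (\a.a)) (w h))) ((\f.(\g.(\h.((f h) g)))) (\b.(\c.b)))) w)

Answer: (((\h.(((\d.(\e.((d e) e))) (\a.a)) (w h))) ((\f.(\g.(\h.((f h) g)))) (\b.(\c.b)))) w)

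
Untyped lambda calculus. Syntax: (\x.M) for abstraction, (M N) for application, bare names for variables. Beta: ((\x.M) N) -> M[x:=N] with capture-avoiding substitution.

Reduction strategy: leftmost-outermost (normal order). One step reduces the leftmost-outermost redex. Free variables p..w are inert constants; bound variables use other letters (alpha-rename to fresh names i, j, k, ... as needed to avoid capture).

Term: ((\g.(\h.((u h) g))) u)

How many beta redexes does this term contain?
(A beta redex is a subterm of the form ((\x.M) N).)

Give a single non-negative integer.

Term: ((\g.(\h.((u h) g))) u)
  Redex: ((\g.(\h.((u h) g))) u)
Total redexes: 1

Answer: 1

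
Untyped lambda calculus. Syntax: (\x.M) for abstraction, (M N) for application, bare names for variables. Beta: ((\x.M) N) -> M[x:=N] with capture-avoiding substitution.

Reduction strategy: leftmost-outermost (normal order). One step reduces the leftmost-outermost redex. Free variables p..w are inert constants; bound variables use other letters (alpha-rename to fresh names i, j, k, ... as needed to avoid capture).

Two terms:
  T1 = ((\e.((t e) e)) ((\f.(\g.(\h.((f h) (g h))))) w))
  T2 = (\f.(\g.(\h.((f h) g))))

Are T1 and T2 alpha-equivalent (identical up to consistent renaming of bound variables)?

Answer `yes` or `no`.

Term 1: ((\e.((t e) e)) ((\f.(\g.(\h.((f h) (g h))))) w))
Term 2: (\f.(\g.(\h.((f h) g))))
Alpha-equivalence: compare structure up to binder renaming.
Result: False

Answer: no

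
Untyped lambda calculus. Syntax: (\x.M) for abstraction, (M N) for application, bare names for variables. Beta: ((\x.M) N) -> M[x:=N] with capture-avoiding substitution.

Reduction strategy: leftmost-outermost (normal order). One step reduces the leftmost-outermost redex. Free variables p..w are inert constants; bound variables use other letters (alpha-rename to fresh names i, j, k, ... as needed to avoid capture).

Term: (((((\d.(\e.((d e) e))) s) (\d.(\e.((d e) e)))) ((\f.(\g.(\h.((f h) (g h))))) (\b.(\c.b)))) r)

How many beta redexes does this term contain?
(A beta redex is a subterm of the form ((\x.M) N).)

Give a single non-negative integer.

Answer: 2

Derivation:
Term: (((((\d.(\e.((d e) e))) s) (\d.(\e.((d e) e)))) ((\f.(\g.(\h.((f h) (g h))))) (\b.(\c.b)))) r)
  Redex: ((\d.(\e.((d e) e))) s)
  Redex: ((\f.(\g.(\h.((f h) (g h))))) (\b.(\c.b)))
Total redexes: 2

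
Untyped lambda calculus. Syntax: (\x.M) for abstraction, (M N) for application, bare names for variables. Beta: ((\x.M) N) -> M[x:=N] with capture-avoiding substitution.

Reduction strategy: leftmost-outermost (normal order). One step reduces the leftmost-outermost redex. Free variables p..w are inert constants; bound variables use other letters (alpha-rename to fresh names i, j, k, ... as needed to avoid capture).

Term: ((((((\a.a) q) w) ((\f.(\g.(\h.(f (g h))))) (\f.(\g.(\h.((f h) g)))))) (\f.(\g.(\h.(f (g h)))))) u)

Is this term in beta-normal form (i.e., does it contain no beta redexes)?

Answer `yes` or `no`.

Term: ((((((\a.a) q) w) ((\f.(\g.(\h.(f (g h))))) (\f.(\g.(\h.((f h) g)))))) (\f.(\g.(\h.(f (g h)))))) u)
Found 2 beta redex(es).

Answer: no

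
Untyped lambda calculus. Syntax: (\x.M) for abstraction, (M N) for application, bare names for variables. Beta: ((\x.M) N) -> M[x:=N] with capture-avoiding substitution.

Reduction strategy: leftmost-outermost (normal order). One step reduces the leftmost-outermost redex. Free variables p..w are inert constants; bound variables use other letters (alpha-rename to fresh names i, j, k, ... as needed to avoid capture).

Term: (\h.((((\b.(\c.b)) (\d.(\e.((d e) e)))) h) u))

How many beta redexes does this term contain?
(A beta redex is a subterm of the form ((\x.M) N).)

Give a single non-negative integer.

Term: (\h.((((\b.(\c.b)) (\d.(\e.((d e) e)))) h) u))
  Redex: ((\b.(\c.b)) (\d.(\e.((d e) e))))
Total redexes: 1

Answer: 1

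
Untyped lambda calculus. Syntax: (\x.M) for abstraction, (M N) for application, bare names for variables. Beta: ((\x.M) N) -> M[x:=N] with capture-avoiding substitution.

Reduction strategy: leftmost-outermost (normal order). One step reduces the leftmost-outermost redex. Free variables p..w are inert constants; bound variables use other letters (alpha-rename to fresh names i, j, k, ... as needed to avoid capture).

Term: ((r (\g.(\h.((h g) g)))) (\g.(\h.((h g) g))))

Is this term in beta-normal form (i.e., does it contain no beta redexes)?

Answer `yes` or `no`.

Term: ((r (\g.(\h.((h g) g)))) (\g.(\h.((h g) g))))
No beta redexes found.

Answer: yes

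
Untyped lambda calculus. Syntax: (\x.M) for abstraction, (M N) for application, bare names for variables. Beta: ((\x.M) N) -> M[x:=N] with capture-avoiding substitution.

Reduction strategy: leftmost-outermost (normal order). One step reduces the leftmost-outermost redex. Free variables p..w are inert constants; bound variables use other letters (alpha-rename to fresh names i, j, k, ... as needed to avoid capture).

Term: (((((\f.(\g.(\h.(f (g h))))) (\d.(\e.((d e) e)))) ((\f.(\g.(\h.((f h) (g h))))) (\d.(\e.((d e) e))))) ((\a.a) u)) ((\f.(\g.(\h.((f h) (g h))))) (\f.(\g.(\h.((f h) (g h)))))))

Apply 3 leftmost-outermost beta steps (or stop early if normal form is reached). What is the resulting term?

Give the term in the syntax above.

Step 0: (((((\f.(\g.(\h.(f (g h))))) (\d.(\e.((d e) e)))) ((\f.(\g.(\h.((f h) (g h))))) (\d.(\e.((d e) e))))) ((\a.a) u)) ((\f.(\g.(\h.((f h) (g h))))) (\f.(\g.(\h.((f h) (g h)))))))
Step 1: ((((\g.(\h.((\d.(\e.((d e) e))) (g h)))) ((\f.(\g.(\h.((f h) (g h))))) (\d.(\e.((d e) e))))) ((\a.a) u)) ((\f.(\g.(\h.((f h) (g h))))) (\f.(\g.(\h.((f h) (g h)))))))
Step 2: (((\h.((\d.(\e.((d e) e))) (((\f.(\g.(\h.((f h) (g h))))) (\d.(\e.((d e) e)))) h))) ((\a.a) u)) ((\f.(\g.(\h.((f h) (g h))))) (\f.(\g.(\h.((f h) (g h)))))))
Step 3: (((\d.(\e.((d e) e))) (((\f.(\g.(\h.((f h) (g h))))) (\d.(\e.((d e) e)))) ((\a.a) u))) ((\f.(\g.(\h.((f h) (g h))))) (\f.(\g.(\h.((f h) (g h)))))))

Answer: (((\d.(\e.((d e) e))) (((\f.(\g.(\h.((f h) (g h))))) (\d.(\e.((d e) e)))) ((\a.a) u))) ((\f.(\g.(\h.((f h) (g h))))) (\f.(\g.(\h.((f h) (g h)))))))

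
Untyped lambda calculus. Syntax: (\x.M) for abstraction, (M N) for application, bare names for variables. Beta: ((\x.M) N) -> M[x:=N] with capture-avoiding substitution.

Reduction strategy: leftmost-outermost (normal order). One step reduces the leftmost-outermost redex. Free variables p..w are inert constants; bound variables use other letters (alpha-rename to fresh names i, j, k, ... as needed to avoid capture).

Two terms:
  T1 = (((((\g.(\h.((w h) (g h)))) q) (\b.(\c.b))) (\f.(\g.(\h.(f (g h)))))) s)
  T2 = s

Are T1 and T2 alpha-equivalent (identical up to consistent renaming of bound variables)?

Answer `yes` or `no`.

Answer: no

Derivation:
Term 1: (((((\g.(\h.((w h) (g h)))) q) (\b.(\c.b))) (\f.(\g.(\h.(f (g h)))))) s)
Term 2: s
Alpha-equivalence: compare structure up to binder renaming.
Result: False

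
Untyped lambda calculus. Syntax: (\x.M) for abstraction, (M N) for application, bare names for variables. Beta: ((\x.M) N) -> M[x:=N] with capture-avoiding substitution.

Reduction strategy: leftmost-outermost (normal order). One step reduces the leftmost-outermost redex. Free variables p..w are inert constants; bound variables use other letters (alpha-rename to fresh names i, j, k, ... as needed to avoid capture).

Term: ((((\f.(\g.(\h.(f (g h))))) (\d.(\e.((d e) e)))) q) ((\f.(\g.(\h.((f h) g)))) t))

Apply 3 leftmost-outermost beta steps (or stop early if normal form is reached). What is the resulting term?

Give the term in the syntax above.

Answer: ((\d.(\e.((d e) e))) (q ((\f.(\g.(\h.((f h) g)))) t)))

Derivation:
Step 0: ((((\f.(\g.(\h.(f (g h))))) (\d.(\e.((d e) e)))) q) ((\f.(\g.(\h.((f h) g)))) t))
Step 1: (((\g.(\h.((\d.(\e.((d e) e))) (g h)))) q) ((\f.(\g.(\h.((f h) g)))) t))
Step 2: ((\h.((\d.(\e.((d e) e))) (q h))) ((\f.(\g.(\h.((f h) g)))) t))
Step 3: ((\d.(\e.((d e) e))) (q ((\f.(\g.(\h.((f h) g)))) t)))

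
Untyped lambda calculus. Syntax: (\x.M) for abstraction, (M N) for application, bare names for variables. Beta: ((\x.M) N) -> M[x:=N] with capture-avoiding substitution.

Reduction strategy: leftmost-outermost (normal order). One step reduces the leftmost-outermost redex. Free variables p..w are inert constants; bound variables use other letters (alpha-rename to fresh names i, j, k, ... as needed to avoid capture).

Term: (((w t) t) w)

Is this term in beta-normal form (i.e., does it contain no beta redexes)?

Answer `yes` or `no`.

Answer: yes

Derivation:
Term: (((w t) t) w)
No beta redexes found.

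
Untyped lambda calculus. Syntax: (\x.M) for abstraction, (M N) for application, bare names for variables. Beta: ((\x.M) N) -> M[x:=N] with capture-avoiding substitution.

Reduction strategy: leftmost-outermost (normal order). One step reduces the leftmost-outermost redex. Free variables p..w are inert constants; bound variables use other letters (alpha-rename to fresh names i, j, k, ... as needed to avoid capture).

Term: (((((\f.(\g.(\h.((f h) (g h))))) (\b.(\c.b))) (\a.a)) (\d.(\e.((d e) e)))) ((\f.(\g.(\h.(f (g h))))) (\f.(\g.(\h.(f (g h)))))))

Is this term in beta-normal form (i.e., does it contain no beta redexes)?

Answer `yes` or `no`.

Term: (((((\f.(\g.(\h.((f h) (g h))))) (\b.(\c.b))) (\a.a)) (\d.(\e.((d e) e)))) ((\f.(\g.(\h.(f (g h))))) (\f.(\g.(\h.(f (g h)))))))
Found 2 beta redex(es).

Answer: no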